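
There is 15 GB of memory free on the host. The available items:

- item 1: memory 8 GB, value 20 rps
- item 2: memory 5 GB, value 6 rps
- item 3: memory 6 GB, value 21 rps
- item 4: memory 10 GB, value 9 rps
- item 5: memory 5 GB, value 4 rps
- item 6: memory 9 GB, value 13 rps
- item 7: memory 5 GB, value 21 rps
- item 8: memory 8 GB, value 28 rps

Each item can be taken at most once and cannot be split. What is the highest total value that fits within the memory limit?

Check high-value combinations within 15 GB:
- item 7+item 8: memory 5+8=13, value 21+28=49
- item 3+item 8: memory 6+8=14, value 21+28=49
- item 3+item 7: memory 6+5=11, value 21+21=42
Best: 49 rps.

49 rps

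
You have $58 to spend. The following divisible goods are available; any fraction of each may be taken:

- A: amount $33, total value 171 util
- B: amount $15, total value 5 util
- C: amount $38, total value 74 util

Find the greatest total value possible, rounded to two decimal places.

Take in order of value per unit:
- A (171/33 per unit): all 33 → value 171, running total 171.00
- C (74/38 per unit): 25 of 38 → value 25×74/38 = 48.6842, running total 219.68
Total 219.68.

219.68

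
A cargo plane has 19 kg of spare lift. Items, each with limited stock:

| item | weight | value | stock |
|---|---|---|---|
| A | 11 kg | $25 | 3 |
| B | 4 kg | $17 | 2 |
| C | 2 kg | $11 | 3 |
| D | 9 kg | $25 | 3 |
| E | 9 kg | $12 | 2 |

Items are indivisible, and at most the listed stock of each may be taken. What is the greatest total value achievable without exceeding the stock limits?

$75

Best selections within weight 19 and stock limits:
- 1×B + 3×C + 1×D: weight 19, value 75
- 2×B + 1×C + 1×D: weight 19, value 70
- 2×B + 3×C: weight 14, value 67
- 1×B + 2×C + 1×D: weight 17, value 64
Best: $75.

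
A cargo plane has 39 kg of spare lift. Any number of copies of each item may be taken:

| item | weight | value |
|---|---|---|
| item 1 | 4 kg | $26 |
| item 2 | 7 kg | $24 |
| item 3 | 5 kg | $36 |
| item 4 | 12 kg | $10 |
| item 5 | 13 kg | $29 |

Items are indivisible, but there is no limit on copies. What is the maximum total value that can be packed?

Best value-per-unit is item 3 at 36/5; filling with it alone gives 7×36 = 252.
Optimal mix: 1×item 1 + 7×item 3 → weight 39, value 278.

$278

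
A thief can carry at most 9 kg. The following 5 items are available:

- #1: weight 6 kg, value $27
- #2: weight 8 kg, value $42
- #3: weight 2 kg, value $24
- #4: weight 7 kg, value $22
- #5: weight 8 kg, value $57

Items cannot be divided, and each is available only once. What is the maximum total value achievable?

Check high-value combinations within 9 kg:
- #5: weight 8, value 57
- #1+#3: weight 6+2=8, value 27+24=51
- #3+#4: weight 2+7=9, value 24+22=46
- #2: weight 8, value 42
Best: $57.

$57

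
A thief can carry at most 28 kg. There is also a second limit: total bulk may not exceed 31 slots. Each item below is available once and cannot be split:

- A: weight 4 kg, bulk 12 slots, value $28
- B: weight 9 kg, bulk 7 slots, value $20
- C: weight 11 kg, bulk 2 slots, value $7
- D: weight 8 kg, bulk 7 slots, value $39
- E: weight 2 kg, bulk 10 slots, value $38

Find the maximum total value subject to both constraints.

Feasible sets respecting both limits:
- A+C+D+E: weight 25, bulk 31, value 112
- A+D+E: weight 14, bulk 29, value 105
- B+D+E: weight 19, bulk 24, value 97
Best: $112.

$112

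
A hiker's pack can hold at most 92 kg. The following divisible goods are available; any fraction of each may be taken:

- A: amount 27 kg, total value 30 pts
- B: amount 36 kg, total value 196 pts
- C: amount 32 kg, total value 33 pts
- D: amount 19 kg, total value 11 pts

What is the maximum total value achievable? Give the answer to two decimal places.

Take in order of value per unit:
- B (196/36 per unit): all 36 → value 196, running total 196.00
- A (30/27 per unit): all 27 → value 30, running total 226.00
- C (33/32 per unit): 29 of 32 → value 29×33/32 = 29.9063, running total 255.91
Total 255.91.

255.91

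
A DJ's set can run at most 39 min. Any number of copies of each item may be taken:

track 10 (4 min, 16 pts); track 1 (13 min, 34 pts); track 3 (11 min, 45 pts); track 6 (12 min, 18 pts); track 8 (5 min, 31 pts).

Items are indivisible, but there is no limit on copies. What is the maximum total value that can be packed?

233 pts

Best value-per-unit is track 8 at 31/5; filling with it alone gives 7×31 = 217.
Optimal mix: 1×track 10 + 7×track 8 → duration 39, value 233.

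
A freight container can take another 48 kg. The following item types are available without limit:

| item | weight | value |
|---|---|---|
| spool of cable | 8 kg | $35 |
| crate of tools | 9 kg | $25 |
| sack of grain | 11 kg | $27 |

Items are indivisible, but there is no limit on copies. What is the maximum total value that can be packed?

$210

Best value-per-unit is spool of cable at 35/8, and filling with it alone uses weight 6×8=48. No mix of the others beats 6×35 = 210.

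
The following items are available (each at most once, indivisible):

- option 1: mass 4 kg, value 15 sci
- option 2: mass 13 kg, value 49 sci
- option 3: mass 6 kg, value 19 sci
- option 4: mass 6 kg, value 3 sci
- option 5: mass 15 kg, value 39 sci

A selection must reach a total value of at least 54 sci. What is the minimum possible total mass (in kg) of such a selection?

Subsets with value ≥ 54, sorted by total mass:
- option 1+option 2: mass 17, value 64
- option 2+option 3: mass 19, value 68
Minimum mass: 17 kg.

17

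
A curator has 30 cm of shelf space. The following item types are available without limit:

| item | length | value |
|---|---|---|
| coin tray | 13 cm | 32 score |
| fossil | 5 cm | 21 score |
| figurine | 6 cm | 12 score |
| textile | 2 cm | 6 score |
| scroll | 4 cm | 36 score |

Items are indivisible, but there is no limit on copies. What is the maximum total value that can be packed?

258 score

Best value-per-unit is scroll at 36/4; filling with it alone gives 7×36 = 252.
Optimal mix: 1×textile + 7×scroll → length 30, value 258.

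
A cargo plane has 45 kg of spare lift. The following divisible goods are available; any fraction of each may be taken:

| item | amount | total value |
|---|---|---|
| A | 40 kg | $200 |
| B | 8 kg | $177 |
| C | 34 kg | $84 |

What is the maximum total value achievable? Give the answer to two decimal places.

362.00

Take in order of value per unit:
- B (177/8 per unit): all 8 → value 177, running total 177.00
- A (200/40 per unit): 37 of 40 → value 37×200/40 = 185.0000, running total 362.00
Total 362.00.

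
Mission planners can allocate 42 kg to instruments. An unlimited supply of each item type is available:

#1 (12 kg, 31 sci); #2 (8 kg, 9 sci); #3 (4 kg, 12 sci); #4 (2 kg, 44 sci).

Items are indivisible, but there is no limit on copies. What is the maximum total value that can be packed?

Best value-per-unit is #4 at 44/2, and filling with it alone uses mass 21×2=42. No mix of the others beats 21×44 = 924.

924 sci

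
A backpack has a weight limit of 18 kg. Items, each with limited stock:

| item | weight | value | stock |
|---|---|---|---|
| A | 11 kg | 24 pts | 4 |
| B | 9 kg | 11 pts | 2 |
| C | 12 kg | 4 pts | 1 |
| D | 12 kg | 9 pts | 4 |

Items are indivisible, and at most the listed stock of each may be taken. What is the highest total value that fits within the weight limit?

24 pts

Top feasible selections:
- 1×A: weight 11, value 24
- 2×B: weight 18, value 22
Best: 24 pts.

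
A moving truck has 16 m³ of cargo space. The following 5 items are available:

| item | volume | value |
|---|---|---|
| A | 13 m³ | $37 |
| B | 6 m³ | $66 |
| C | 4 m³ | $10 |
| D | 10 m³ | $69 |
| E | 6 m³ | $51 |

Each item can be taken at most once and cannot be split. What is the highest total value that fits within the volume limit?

Check high-value combinations within 16 m³:
- B+D: volume 6+10=16, value 66+69=135
- B+C+E: volume 6+4+6=16, value 66+10+51=127
- D+E: volume 10+6=16, value 69+51=120
Best: $135.

$135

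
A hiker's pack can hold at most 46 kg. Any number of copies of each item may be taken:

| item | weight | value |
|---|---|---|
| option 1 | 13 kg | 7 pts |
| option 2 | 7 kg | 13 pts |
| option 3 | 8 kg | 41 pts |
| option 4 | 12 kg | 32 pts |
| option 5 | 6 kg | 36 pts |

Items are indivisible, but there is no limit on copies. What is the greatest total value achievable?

Best value-per-unit is option 5 at 36/6; filling with it alone gives 7×36 = 252.
Optimal mix: 2×option 3 + 5×option 5 → weight 46, value 262.

262 pts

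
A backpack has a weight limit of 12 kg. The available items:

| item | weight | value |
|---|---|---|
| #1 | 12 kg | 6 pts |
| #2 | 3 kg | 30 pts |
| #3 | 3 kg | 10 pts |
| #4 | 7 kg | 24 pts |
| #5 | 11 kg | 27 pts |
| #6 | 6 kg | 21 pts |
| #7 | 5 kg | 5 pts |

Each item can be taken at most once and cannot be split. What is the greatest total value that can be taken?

61 pts

This is a 0/1 knapsack; check combinations near the capacity.
- #2+#3+#6: weight 3+3+6=12, value 30+10+21=61
- #2+#4: weight 3+7=10, value 30+24=54
- #2+#6: weight 3+6=9, value 30+21=51
- #2+#3+#7: weight 3+3+5=11, value 30+10+5=45
Best: 61 pts.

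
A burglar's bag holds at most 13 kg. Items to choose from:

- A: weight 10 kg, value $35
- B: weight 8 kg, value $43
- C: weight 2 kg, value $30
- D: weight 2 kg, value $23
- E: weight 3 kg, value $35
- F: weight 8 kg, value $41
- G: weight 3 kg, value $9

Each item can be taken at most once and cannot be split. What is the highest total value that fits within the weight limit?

Check high-value combinations within 13 kg:
- B+C+E: weight 8+2+3=13, value 43+30+35=108
- C+E+F: weight 2+3+8=13, value 30+35+41=106
- B+D+E: weight 8+2+3=13, value 43+23+35=101
Best: $108.

$108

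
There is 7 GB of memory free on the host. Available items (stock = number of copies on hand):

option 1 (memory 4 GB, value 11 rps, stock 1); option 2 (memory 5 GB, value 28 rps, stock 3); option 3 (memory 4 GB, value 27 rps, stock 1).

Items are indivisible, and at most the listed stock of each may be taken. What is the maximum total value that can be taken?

Best selections within memory 7 and stock limits:
- 1×option 2: memory 5, value 28
- 1×option 3: memory 4, value 27
- 1×option 1: memory 4, value 11
Best: 28 rps.

28 rps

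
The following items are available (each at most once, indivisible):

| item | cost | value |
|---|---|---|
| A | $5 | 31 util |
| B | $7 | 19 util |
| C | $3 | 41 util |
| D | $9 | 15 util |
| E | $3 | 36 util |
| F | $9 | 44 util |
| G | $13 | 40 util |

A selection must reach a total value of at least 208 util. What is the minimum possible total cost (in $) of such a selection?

Subsets with value ≥ 208, sorted by total cost:
- A+B+C+E+F+G: cost 40, value 211
- A+B+C+D+E+F+G: cost 49, value 226
Minimum cost: 40 $.

40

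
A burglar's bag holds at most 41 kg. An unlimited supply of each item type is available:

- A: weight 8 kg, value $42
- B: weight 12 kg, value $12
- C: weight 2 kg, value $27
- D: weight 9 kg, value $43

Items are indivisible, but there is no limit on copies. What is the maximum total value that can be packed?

Best value-per-unit is C at 27/2, and filling with it alone uses weight 20×2=40. No mix of the others beats 20×27 = 540.

$540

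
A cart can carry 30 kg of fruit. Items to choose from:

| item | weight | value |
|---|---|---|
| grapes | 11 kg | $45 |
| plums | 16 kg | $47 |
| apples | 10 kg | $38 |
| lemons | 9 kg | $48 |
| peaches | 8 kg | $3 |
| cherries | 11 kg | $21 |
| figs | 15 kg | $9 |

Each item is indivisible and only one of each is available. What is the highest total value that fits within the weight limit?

This is a 0/1 knapsack; check combinations near the capacity.
- grapes+apples+lemons: weight 11+10+9=30, value 45+38+48=131
- apples+lemons+cherries: weight 10+9+11=30, value 38+48+21=107
- grapes+lemons+peaches: weight 11+9+8=28, value 45+48+3=96
- plums+lemons: weight 16+9=25, value 47+48=95
- grapes+lemons: weight 11+9=20, value 45+48=93
Best: $131.

$131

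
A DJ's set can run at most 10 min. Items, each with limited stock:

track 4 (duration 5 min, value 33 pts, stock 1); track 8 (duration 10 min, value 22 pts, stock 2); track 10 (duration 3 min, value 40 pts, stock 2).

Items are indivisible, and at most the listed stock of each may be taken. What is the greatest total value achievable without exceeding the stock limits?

80 pts

Top feasible selections:
- 2×track 10: duration 6, value 80
- 1×track 4 + 1×track 10: duration 8, value 73
- 1×track 10: duration 3, value 40
Best: 80 pts.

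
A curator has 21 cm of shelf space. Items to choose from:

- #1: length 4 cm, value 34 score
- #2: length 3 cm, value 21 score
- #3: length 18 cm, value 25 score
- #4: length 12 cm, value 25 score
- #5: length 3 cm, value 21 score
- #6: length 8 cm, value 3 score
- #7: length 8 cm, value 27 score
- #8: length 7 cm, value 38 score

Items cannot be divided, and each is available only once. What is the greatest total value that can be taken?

This is a 0/1 knapsack; check combinations near the capacity.
- #1+#2+#5+#8: length 4+3+3+7=17, value 34+21+21+38=114
- #2+#5+#7+#8: length 3+3+8+7=21, value 21+21+27+38=107
- #1+#2+#5+#7: length 4+3+3+8=18, value 34+21+21+27=103
- #1+#7+#8: length 4+8+7=19, value 34+27+38=99
- #1+#2+#8: length 4+3+7=14, value 34+21+38=93
Best: 114 score.

114 score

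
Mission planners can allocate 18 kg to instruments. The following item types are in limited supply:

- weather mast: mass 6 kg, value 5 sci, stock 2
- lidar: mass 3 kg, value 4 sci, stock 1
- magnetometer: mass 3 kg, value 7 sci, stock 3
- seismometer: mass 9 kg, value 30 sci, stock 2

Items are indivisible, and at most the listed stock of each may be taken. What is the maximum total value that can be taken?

Best selections within mass 18 and stock limits:
- 2×seismometer: mass 18, value 60
- 3×magnetometer + 1×seismometer: mass 18, value 51
Best: 60 sci.

60 sci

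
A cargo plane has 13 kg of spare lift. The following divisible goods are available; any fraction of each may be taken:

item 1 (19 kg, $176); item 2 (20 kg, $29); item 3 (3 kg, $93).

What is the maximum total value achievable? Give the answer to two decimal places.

185.63

Take in order of value per unit:
- item 3 (93/3 per unit): all 3 → value 93, running total 93.00
- item 1 (176/19 per unit): 10 of 19 → value 10×176/19 = 92.6316, running total 185.63
Total 185.63.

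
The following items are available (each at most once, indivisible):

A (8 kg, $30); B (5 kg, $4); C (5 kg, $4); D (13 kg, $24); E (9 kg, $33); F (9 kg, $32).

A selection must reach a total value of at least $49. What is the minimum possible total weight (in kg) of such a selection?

Subsets with value ≥ 49, sorted by total weight:
- A+E: weight 17, value 63
- A+F: weight 17, value 62
- E+F: weight 18, value 65
Minimum weight: 17 kg.

17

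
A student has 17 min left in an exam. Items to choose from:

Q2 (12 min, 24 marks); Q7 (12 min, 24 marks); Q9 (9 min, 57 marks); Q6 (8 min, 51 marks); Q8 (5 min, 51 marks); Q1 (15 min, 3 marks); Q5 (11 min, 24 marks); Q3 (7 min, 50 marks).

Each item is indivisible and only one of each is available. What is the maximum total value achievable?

This is a 0/1 knapsack; check combinations near the capacity.
- Q9+Q8: time 9+5=14, value 57+51=108
- Q9+Q6: time 9+8=17, value 57+51=108
- Q9+Q3: time 9+7=16, value 57+50=107
Best: 108 marks.

108 marks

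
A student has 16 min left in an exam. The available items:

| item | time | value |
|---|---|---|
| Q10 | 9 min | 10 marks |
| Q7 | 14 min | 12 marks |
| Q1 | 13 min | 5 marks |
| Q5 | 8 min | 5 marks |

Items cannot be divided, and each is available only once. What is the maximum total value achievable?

Check high-value combinations within 16 min:
- Q7: time 14, value 12
- Q10: time 9, value 10
- Q5: time 8, value 5
Best: 12 marks.

12 marks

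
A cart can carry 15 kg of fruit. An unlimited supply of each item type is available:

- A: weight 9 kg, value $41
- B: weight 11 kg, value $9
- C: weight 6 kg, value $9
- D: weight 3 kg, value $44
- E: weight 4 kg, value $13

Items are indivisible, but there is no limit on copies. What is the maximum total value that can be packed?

$220

Best value-per-unit is D at 44/3, and filling with it alone uses weight 5×3=15. No mix of the others beats 5×44 = 220.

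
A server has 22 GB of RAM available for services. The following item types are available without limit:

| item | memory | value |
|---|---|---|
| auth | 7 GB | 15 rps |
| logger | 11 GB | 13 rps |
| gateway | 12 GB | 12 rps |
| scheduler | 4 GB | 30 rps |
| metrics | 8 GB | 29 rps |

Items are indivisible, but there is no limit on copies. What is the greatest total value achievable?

150 rps

Best value-per-unit is scheduler at 30/4, and filling with it alone uses memory 5×4=20. No mix of the others beats 5×30 = 150.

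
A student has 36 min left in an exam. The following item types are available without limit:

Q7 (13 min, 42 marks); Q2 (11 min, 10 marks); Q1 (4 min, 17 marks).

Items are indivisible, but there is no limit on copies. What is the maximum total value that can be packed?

153 marks

Best value-per-unit is Q1 at 17/4, and filling with it alone uses time 9×4=36. No mix of the others beats 9×17 = 153.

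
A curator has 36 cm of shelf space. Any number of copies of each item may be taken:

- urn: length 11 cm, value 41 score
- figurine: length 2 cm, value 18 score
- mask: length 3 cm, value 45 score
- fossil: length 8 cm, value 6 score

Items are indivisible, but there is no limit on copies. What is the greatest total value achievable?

Best value-per-unit is mask at 45/3, and filling with it alone uses length 12×3=36. No mix of the others beats 12×45 = 540.

540 score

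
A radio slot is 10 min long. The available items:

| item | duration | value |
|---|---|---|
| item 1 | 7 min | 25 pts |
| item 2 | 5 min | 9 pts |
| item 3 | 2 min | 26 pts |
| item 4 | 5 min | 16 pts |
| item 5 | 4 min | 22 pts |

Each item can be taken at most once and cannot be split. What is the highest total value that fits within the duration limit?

This is a 0/1 knapsack; check combinations near the capacity.
- item 1+item 3: duration 7+2=9, value 25+26=51
- item 3+item 5: duration 2+4=6, value 26+22=48
- item 3+item 4: duration 2+5=7, value 26+16=42
- item 4+item 5: duration 5+4=9, value 16+22=38
- item 2+item 3: duration 5+2=7, value 9+26=35
Best: 51 pts.

51 pts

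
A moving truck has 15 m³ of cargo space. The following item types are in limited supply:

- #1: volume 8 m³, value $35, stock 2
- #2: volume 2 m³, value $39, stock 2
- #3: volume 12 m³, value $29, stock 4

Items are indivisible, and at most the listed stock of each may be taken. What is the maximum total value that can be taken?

$113

Top feasible selections:
- 1×#1 + 2×#2: volume 12, value 113
- 2×#2: volume 4, value 78
Best: $113.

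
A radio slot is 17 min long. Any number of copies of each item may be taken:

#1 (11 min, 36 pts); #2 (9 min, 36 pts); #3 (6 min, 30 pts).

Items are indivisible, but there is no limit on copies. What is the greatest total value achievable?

Best value-per-unit is #3 at 30/6; filling with it alone gives 2×30 = 60.
Optimal mix: 1×#1 + 1×#3 → duration 17, value 66.

66 pts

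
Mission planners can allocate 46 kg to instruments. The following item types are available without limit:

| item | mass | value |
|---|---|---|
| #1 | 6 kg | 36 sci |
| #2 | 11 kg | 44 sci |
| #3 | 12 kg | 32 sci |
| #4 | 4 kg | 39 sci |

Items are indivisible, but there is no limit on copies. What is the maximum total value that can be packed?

Best value-per-unit is #4 at 39/4, and filling with it alone uses mass 11×4=44. No mix of the others beats 11×39 = 429.

429 sci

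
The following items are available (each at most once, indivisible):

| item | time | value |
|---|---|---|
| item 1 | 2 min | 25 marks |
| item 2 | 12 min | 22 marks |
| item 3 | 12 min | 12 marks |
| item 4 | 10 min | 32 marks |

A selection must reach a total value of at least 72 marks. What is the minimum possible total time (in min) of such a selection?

Subsets with value ≥ 72, sorted by total time:
- item 1+item 2+item 4: time 24, value 79
- item 1+item 2+item 3+item 4: time 36, value 91
Minimum time: 24 min.

24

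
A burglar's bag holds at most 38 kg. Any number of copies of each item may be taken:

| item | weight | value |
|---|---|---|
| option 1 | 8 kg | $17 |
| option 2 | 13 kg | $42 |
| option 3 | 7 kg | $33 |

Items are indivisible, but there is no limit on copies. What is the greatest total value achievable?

Best value-per-unit is option 3 at 33/7, and filling with it alone uses weight 5×7=35. No mix of the others beats 5×33 = 165.

$165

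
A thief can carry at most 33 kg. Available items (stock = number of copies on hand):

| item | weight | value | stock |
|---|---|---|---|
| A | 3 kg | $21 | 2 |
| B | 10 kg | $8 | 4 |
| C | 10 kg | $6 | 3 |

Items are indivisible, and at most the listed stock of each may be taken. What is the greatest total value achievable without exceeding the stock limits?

Top feasible selections:
- 2×A + 2×B: weight 26, value 58
- 2×A + 1×B + 1×C: weight 26, value 56
- 2×A + 2×C: weight 26, value 54
- 2×A + 1×B: weight 16, value 50
Best: $58.

$58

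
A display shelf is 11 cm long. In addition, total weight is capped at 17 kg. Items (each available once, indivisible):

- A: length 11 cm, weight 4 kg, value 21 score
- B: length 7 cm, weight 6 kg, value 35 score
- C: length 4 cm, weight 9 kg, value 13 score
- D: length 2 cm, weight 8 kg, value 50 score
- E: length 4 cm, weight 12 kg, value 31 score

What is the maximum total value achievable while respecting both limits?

85 score

Feasible sets respecting both limits:
- B+D: length 9, weight 14, value 85
- C+D: length 6, weight 17, value 63
- D: length 2, weight 8, value 50
- B+C: length 11, weight 15, value 48
Best: 85 score.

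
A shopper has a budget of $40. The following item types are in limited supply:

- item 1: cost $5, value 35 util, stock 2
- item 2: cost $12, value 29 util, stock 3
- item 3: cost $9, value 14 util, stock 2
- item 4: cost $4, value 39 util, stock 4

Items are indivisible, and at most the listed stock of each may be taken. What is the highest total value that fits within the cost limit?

255 util

Best selections within cost 40 and stock limits:
- 2×item 1 + 1×item 2 + 4×item 4: cost 38, value 255
- 2×item 1 + 1×item 3 + 4×item 4: cost 35, value 240
- 2×item 1 + 4×item 4: cost 26, value 226
Best: 255 util.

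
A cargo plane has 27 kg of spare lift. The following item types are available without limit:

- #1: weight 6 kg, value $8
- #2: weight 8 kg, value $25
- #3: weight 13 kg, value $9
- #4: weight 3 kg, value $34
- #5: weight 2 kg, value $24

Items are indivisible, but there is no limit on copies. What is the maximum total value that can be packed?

$322

Best value-per-unit is #5 at 24/2; filling with it alone gives 13×24 = 312.
Optimal mix: 1×#4 + 12×#5 → weight 27, value 322.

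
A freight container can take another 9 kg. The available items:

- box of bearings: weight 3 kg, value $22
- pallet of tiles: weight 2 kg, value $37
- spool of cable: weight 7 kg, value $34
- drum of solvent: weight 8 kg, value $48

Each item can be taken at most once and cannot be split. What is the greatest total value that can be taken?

Check high-value combinations within 9 kg:
- pallet of tiles+spool of cable: weight 2+7=9, value 37+34=71
- box of bearings+pallet of tiles: weight 3+2=5, value 22+37=59
- drum of solvent: weight 8, value 48
- pallet of tiles: weight 2, value 37
Best: $71.

$71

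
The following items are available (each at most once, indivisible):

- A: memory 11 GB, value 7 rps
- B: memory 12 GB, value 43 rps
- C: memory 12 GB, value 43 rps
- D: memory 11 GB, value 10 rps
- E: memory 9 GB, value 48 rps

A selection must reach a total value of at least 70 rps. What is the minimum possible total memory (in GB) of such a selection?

Subsets with value ≥ 70, sorted by total memory:
- B+E: memory 21, value 91
- C+E: memory 21, value 91
Minimum memory: 21 GB.

21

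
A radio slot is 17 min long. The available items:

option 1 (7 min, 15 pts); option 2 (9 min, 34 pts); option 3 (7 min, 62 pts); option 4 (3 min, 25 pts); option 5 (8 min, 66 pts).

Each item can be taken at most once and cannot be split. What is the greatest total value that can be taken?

128 pts

Check high-value combinations within 17 min:
- option 3+option 5: duration 7+8=15, value 62+66=128
- option 1+option 3+option 4: duration 7+7+3=17, value 15+62+25=102
- option 2+option 5: duration 9+8=17, value 34+66=100
- option 2+option 3: duration 9+7=16, value 34+62=96
- option 4+option 5: duration 3+8=11, value 25+66=91
Best: 128 pts.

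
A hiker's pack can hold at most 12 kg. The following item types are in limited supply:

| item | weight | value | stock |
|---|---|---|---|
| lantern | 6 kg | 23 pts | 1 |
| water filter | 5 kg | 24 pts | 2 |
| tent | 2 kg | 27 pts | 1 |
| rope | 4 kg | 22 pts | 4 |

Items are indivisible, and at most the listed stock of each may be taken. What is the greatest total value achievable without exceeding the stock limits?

Best selections within weight 12 and stock limits:
- 2×water filter + 1×tent: weight 12, value 75
- 1×water filter + 1×tent + 1×rope: weight 11, value 73
- 1×lantern + 1×tent + 1×rope: weight 12, value 72
- 1×tent + 2×rope: weight 10, value 71
Best: 75 pts.

75 pts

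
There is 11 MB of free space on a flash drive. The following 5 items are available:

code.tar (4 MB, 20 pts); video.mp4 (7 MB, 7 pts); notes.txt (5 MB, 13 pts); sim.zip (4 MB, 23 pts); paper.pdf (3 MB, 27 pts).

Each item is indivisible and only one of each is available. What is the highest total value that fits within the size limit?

70 pts

Check high-value combinations within 11 MB:
- code.tar+sim.zip+paper.pdf: size 4+4+3=11, value 20+23+27=70
- sim.zip+paper.pdf: size 4+3=7, value 23+27=50
- code.tar+paper.pdf: size 4+3=7, value 20+27=47
Best: 70 pts.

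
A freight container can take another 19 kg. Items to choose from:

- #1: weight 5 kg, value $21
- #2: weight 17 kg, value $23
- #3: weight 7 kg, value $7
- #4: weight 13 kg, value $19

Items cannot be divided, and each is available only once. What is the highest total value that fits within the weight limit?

$40

Check high-value combinations within 19 kg:
- #1+#4: weight 5+13=18, value 21+19=40
- #1+#3: weight 5+7=12, value 21+7=28
- #2: weight 17, value 23
- #1: weight 5, value 21
Best: $40.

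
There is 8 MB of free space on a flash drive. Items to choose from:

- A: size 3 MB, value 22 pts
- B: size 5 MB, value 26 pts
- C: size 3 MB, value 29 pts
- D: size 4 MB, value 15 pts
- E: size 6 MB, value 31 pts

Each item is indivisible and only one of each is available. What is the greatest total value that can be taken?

55 pts

This is a 0/1 knapsack; check combinations near the capacity.
- B+C: size 5+3=8, value 26+29=55
- A+C: size 3+3=6, value 22+29=51
- A+B: size 3+5=8, value 22+26=48
- C+D: size 3+4=7, value 29+15=44
Best: 55 pts.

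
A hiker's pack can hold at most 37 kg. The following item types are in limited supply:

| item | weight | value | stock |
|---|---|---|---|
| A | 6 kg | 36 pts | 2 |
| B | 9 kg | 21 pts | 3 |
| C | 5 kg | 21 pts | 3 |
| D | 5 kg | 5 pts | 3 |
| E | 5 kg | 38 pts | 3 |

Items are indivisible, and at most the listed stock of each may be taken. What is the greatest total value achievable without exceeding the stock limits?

Top feasible selections:
- 2×A + 2×C + 3×E: weight 37, value 228
- 1×A + 3×C + 3×E: weight 36, value 213
Best: 228 pts.

228 pts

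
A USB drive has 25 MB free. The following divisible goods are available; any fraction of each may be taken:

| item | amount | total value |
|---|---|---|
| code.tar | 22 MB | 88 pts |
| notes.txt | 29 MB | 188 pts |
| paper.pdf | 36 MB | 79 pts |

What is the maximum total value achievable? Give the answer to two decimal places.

Take in order of value per unit:
- notes.txt (188/29 per unit): 25 of 29 → value 25×188/29 = 162.0690, running total 162.07
Total 162.07.

162.07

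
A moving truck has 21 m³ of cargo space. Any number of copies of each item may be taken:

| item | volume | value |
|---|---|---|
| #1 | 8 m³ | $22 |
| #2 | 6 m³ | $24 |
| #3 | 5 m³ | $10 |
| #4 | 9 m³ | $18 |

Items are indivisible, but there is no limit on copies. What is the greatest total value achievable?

$72

Best value-per-unit is #2 at 24/6, and filling with it alone uses volume 3×6=18. No mix of the others beats 3×24 = 72.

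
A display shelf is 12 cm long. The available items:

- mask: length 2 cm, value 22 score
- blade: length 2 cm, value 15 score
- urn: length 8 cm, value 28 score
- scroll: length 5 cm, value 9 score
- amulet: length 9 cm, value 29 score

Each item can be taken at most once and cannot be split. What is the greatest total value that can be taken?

Check high-value combinations within 12 cm:
- mask+blade+urn: length 2+2+8=12, value 22+15+28=65
- mask+amulet: length 2+9=11, value 22+29=51
- mask+urn: length 2+8=10, value 22+28=50
- mask+blade+scroll: length 2+2+5=9, value 22+15+9=46
Best: 65 score.

65 score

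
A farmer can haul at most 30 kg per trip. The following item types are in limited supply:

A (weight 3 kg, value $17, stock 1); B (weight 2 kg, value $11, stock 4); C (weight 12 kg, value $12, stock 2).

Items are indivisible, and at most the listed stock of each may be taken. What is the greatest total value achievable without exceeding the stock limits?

Best selections within weight 30 and stock limits:
- 1×A + 4×B + 1×C: weight 23, value 73
- 1×A + 3×B + 1×C: weight 21, value 62
- 1×A + 4×B: weight 11, value 61
Best: $73.

$73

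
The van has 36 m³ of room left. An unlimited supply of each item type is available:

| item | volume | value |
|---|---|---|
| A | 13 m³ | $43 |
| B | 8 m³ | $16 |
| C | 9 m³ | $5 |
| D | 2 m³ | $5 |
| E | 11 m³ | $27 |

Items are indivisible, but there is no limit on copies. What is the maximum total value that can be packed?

Best value-per-unit is A at 43/13; filling with it alone gives 2×43 = 86.
Optimal mix: 2×A + 5×D → volume 36, value 111.

$111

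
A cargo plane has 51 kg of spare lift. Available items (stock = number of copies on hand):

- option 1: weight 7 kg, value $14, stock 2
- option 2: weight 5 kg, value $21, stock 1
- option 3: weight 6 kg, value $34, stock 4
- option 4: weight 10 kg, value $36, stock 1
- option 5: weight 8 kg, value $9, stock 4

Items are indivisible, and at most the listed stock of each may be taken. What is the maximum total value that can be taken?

Top feasible selections:
- 1×option 1 + 1×option 2 + 4×option 3 + 1×option 4: weight 46, value 207
- 1×option 2 + 4×option 3 + 1×option 4 + 1×option 5: weight 47, value 202
Best: $207.

$207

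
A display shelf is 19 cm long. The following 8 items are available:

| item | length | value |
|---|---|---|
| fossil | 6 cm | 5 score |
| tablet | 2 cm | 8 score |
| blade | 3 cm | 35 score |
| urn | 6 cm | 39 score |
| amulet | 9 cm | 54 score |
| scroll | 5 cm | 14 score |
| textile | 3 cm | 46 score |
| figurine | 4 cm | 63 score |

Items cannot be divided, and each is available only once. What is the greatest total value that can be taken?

198 score

This is a 0/1 knapsack; check combinations near the capacity.
- blade+amulet+textile+figurine: length 3+9+3+4=19, value 35+54+46+63=198
- tablet+blade+urn+textile+figurine: length 2+3+6+3+4=18, value 8+35+39+46+63=191
- blade+urn+textile+figurine: length 3+6+3+4=16, value 35+39+46+63=183
- tablet+amulet+textile+figurine: length 2+9+3+4=18, value 8+54+46+63=171
Best: 198 score.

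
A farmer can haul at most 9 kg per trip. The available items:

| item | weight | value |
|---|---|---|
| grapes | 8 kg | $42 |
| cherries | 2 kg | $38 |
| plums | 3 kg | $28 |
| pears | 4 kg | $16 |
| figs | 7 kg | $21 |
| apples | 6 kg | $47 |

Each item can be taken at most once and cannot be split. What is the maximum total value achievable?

Check high-value combinations within 9 kg:
- cherries+apples: weight 2+6=8, value 38+47=85
- cherries+plums+pears: weight 2+3+4=9, value 38+28+16=82
- plums+apples: weight 3+6=9, value 28+47=75
- cherries+plums: weight 2+3=5, value 38+28=66
Best: $85.

$85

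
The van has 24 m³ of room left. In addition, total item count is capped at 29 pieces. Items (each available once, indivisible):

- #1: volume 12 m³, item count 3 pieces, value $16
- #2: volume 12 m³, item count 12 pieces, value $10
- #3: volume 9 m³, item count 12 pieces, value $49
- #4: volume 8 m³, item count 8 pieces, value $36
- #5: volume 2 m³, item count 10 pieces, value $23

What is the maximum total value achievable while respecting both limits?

Feasible sets respecting both limits:
- #1+#3+#5: volume 23, item count 25, value 88
- #3+#4: volume 17, item count 20, value 85
- #1+#4+#5: volume 22, item count 21, value 75
Best: $88.

$88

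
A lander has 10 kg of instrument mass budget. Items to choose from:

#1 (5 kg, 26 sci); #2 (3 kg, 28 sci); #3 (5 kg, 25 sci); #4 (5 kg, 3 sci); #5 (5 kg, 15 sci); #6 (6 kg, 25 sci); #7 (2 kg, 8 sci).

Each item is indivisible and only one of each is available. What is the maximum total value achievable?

62 sci

Check high-value combinations within 10 kg:
- #1+#2+#7: mass 5+3+2=10, value 26+28+8=62
- #2+#3+#7: mass 3+5+2=10, value 28+25+8=61
- #1+#2: mass 5+3=8, value 26+28=54
Best: 62 sci.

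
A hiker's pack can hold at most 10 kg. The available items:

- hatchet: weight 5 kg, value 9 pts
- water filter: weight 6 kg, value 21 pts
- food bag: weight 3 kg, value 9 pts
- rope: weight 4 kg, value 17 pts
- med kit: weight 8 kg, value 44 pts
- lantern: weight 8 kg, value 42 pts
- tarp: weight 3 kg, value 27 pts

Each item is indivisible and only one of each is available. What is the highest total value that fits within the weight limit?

Check high-value combinations within 10 kg:
- food bag+rope+tarp: weight 3+4+3=10, value 9+17+27=53
- water filter+tarp: weight 6+3=9, value 21+27=48
- rope+tarp: weight 4+3=7, value 17+27=44
Best: 53 pts.

53 pts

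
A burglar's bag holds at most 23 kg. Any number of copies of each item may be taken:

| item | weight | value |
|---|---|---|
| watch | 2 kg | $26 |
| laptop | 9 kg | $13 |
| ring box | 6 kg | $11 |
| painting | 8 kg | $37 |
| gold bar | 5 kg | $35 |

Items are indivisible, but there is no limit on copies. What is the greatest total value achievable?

$286

Best value-per-unit is watch at 26/2, and filling with it alone uses weight 11×2=22. No mix of the others beats 11×26 = 286.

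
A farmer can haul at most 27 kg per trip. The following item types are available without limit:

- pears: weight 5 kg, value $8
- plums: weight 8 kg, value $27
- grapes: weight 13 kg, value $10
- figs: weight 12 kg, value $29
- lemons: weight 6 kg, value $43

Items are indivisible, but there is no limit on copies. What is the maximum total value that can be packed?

$172

Best value-per-unit is lemons at 43/6, and filling with it alone uses weight 4×6=24. No mix of the others beats 4×43 = 172.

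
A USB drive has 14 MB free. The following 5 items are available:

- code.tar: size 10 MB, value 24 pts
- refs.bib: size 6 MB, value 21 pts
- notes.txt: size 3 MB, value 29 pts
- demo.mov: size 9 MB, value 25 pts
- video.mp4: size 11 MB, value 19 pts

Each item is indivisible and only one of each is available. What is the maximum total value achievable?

Check high-value combinations within 14 MB:
- notes.txt+demo.mov: size 3+9=12, value 29+25=54
- code.tar+notes.txt: size 10+3=13, value 24+29=53
- refs.bib+notes.txt: size 6+3=9, value 21+29=50
Best: 54 pts.

54 pts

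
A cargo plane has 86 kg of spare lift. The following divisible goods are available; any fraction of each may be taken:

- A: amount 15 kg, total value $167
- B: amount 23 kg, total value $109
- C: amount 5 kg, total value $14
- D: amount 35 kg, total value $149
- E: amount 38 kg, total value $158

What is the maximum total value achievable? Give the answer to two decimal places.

479.05

Take in order of value per unit:
- A (167/15 per unit): all 15 → value 167, running total 167.00
- B (109/23 per unit): all 23 → value 109, running total 276.00
- D (149/35 per unit): all 35 → value 149, running total 425.00
- E (158/38 per unit): 13 of 38 → value 13×158/38 = 54.0526, running total 479.05
Total 479.05.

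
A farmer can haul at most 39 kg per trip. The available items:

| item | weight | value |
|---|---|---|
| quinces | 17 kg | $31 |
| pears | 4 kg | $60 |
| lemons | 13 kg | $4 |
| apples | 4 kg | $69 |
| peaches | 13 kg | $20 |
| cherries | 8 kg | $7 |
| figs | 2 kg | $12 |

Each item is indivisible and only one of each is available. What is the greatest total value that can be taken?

$180

Check high-value combinations within 39 kg:
- quinces+pears+apples+peaches: weight 17+4+4+13=38, value 31+60+69+20=180
- quinces+pears+apples+cherries+figs: weight 17+4+4+8+2=35, value 31+60+69+7+12=179
- quinces+pears+apples+figs: weight 17+4+4+2=27, value 31+60+69+12=172
- pears+apples+peaches+cherries+figs: weight 4+4+13+8+2=31, value 60+69+20+7+12=168
Best: $180.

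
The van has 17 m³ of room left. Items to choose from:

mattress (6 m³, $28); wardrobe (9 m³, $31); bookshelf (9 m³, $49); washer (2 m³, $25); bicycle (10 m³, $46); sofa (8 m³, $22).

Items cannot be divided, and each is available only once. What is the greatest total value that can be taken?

$102

Check high-value combinations within 17 m³:
- mattress+bookshelf+washer: volume 6+9+2=17, value 28+49+25=102
- mattress+wardrobe+washer: volume 6+9+2=17, value 28+31+25=84
- mattress+bookshelf: volume 6+9=15, value 28+49=77
- mattress+washer+sofa: volume 6+2+8=16, value 28+25+22=75
- bookshelf+washer: volume 9+2=11, value 49+25=74
Best: $102.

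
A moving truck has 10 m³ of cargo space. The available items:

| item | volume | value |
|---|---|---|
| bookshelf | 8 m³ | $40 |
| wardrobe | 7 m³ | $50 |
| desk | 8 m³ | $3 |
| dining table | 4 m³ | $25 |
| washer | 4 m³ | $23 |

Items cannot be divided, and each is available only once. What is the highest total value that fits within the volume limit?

Check high-value combinations within 10 m³:
- wardrobe: volume 7, value 50
- dining table+washer: volume 4+4=8, value 25+23=48
- bookshelf: volume 8, value 40
Best: $50.

$50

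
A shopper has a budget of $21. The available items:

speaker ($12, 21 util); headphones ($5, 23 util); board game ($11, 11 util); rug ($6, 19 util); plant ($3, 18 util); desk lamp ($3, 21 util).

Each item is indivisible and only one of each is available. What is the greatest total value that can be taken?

Check high-value combinations within $21:
- headphones+rug+plant+desk lamp: cost 5+6+3+3=17, value 23+19+18+21=81
- speaker+headphones+desk lamp: cost 12+5+3=20, value 21+23+21=65
- headphones+rug+desk lamp: cost 5+6+3=14, value 23+19+21=63
- headphones+plant+desk lamp: cost 5+3+3=11, value 23+18+21=62
- speaker+headphones+plant: cost 12+5+3=20, value 21+23+18=62
Best: 81 util.

81 util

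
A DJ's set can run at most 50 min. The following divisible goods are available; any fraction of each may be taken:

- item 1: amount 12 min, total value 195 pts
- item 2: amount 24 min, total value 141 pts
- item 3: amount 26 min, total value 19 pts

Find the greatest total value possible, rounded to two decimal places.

346.23

Take in order of value per unit:
- item 1 (195/12 per unit): all 12 → value 195, running total 195.00
- item 2 (141/24 per unit): all 24 → value 141, running total 336.00
- item 3 (19/26 per unit): 14 of 26 → value 14×19/26 = 10.2308, running total 346.23
Total 346.23.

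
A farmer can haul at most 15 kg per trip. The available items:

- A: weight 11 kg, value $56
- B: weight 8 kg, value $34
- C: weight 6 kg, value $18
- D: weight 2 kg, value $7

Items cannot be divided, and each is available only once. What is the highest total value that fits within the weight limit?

$63

Check high-value combinations within 15 kg:
- A+D: weight 11+2=13, value 56+7=63
- A: weight 11, value 56
- B+C: weight 8+6=14, value 34+18=52
Best: $63.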